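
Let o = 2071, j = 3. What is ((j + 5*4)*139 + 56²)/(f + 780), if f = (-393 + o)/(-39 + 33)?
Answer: 18999/1501 ≈ 12.658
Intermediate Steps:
f = -839/3 (f = (-393 + 2071)/(-39 + 33) = 1678/(-6) = 1678*(-⅙) = -839/3 ≈ -279.67)
((j + 5*4)*139 + 56²)/(f + 780) = ((3 + 5*4)*139 + 56²)/(-839/3 + 780) = ((3 + 20)*139 + 3136)/(1501/3) = (23*139 + 3136)*(3/1501) = (3197 + 3136)*(3/1501) = 6333*(3/1501) = 18999/1501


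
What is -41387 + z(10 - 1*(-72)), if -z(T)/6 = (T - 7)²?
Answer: -75137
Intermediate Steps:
z(T) = -6*(-7 + T)² (z(T) = -6*(T - 7)² = -6*(-7 + T)²)
-41387 + z(10 - 1*(-72)) = -41387 - 6*(-7 + (10 - 1*(-72)))² = -41387 - 6*(-7 + (10 + 72))² = -41387 - 6*(-7 + 82)² = -41387 - 6*75² = -41387 - 6*5625 = -41387 - 33750 = -75137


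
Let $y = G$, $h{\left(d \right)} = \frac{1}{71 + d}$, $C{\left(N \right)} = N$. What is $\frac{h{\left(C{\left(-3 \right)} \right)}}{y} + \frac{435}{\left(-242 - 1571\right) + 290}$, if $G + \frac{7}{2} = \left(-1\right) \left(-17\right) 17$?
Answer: $- \frac{8443567}{29567522} \approx -0.28557$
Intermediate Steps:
$G = \frac{571}{2}$ ($G = - \frac{7}{2} + \left(-1\right) \left(-17\right) 17 = - \frac{7}{2} + 17 \cdot 17 = - \frac{7}{2} + 289 = \frac{571}{2} \approx 285.5$)
$y = \frac{571}{2} \approx 285.5$
$\frac{h{\left(C{\left(-3 \right)} \right)}}{y} + \frac{435}{\left(-242 - 1571\right) + 290} = \frac{1}{\left(71 - 3\right) \frac{571}{2}} + \frac{435}{\left(-242 - 1571\right) + 290} = \frac{1}{68} \cdot \frac{2}{571} + \frac{435}{-1813 + 290} = \frac{1}{68} \cdot \frac{2}{571} + \frac{435}{-1523} = \frac{1}{19414} + 435 \left(- \frac{1}{1523}\right) = \frac{1}{19414} - \frac{435}{1523} = - \frac{8443567}{29567522}$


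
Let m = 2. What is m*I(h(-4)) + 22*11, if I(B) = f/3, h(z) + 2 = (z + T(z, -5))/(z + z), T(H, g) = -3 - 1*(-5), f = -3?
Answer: 240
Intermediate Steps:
T(H, g) = 2 (T(H, g) = -3 + 5 = 2)
h(z) = -2 + (2 + z)/(2*z) (h(z) = -2 + (z + 2)/(z + z) = -2 + (2 + z)/((2*z)) = -2 + (2 + z)*(1/(2*z)) = -2 + (2 + z)/(2*z))
I(B) = -1 (I(B) = -3/3 = -3*⅓ = -1)
m*I(h(-4)) + 22*11 = 2*(-1) + 22*11 = -2 + 242 = 240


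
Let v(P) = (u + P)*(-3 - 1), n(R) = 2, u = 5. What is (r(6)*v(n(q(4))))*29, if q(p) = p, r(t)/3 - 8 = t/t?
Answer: -21924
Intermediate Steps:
r(t) = 27 (r(t) = 24 + 3*(t/t) = 24 + 3*1 = 24 + 3 = 27)
v(P) = -20 - 4*P (v(P) = (5 + P)*(-3 - 1) = (5 + P)*(-4) = -20 - 4*P)
(r(6)*v(n(q(4))))*29 = (27*(-20 - 4*2))*29 = (27*(-20 - 8))*29 = (27*(-28))*29 = -756*29 = -21924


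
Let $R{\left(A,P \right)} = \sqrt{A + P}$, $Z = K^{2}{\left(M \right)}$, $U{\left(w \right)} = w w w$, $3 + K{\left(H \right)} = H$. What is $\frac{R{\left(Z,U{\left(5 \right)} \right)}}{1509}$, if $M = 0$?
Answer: $\frac{\sqrt{134}}{1509} \approx 0.0076712$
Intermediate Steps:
$K{\left(H \right)} = -3 + H$
$U{\left(w \right)} = w^{3}$ ($U{\left(w \right)} = w^{2} w = w^{3}$)
$Z = 9$ ($Z = \left(-3 + 0\right)^{2} = \left(-3\right)^{2} = 9$)
$\frac{R{\left(Z,U{\left(5 \right)} \right)}}{1509} = \frac{\sqrt{9 + 5^{3}}}{1509} = \sqrt{9 + 125} \cdot \frac{1}{1509} = \sqrt{134} \cdot \frac{1}{1509} = \frac{\sqrt{134}}{1509}$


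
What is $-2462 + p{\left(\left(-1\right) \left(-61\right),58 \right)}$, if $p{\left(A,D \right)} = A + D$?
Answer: $-2343$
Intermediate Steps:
$-2462 + p{\left(\left(-1\right) \left(-61\right),58 \right)} = -2462 + \left(\left(-1\right) \left(-61\right) + 58\right) = -2462 + \left(61 + 58\right) = -2462 + 119 = -2343$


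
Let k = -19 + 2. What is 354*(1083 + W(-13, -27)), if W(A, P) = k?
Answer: 377364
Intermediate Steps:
k = -17
W(A, P) = -17
354*(1083 + W(-13, -27)) = 354*(1083 - 17) = 354*1066 = 377364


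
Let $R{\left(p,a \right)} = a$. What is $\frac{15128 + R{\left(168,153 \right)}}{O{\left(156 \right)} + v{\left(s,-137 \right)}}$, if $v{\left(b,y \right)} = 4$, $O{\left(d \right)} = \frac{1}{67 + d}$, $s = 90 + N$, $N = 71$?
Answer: $\frac{3407663}{893} \approx 3816.0$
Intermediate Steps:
$s = 161$ ($s = 90 + 71 = 161$)
$\frac{15128 + R{\left(168,153 \right)}}{O{\left(156 \right)} + v{\left(s,-137 \right)}} = \frac{15128 + 153}{\frac{1}{67 + 156} + 4} = \frac{15281}{\frac{1}{223} + 4} = \frac{15281}{\frac{893}{223}} = 15281 \cdot \frac{223}{893} = \frac{3407663}{893}$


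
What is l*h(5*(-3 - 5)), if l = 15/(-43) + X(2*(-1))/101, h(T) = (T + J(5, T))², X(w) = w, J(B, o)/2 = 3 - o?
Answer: -3387716/4343 ≈ -780.04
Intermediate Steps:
J(B, o) = 6 - 2*o (J(B, o) = 2*(3 - o) = 6 - 2*o)
h(T) = (6 - T)² (h(T) = (T + (6 - 2*T))² = (6 - T)²)
l = -1601/4343 (l = 15/(-43) + (2*(-1))/101 = 15*(-1/43) - 2*1/101 = -15/43 - 2/101 = -1601/4343 ≈ -0.36864)
l*h(5*(-3 - 5)) = -1601*(6 - 5*(-3 - 5))²/4343 = -1601*(6 - 5*(-8))²/4343 = -1601*(6 - 1*(-40))²/4343 = -1601*(6 + 40)²/4343 = -1601/4343*46² = -1601/4343*2116 = -3387716/4343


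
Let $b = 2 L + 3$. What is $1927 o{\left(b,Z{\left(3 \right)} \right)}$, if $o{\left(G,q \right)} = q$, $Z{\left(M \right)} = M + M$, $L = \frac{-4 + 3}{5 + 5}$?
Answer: $11562$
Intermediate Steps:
$L = - \frac{1}{10} \approx -0.1$
$Z{\left(M \right)} = 2 M$
$b = \frac{14}{5}$ ($b = 2 \left(- \frac{1}{10}\right) + 3 = - \frac{1}{5} + 3 = \frac{14}{5} \approx 2.8$)
$1927 o{\left(b,Z{\left(3 \right)} \right)} = 1927 \cdot 2 \cdot 3 = 1927 \cdot 6 = 11562$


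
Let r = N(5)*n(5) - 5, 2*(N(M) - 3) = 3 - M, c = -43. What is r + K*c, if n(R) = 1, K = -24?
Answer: 1029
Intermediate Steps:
N(M) = 9/2 - M/2 (N(M) = 3 + (3 - M)/2 = 3 + (3/2 - M/2) = 9/2 - M/2)
r = -3 (r = (9/2 - ½*5)*1 - 5 = (9/2 - 5/2)*1 - 5 = 2*1 - 5 = 2 - 5 = -3)
r + K*c = -3 - 24*(-43) = -3 + 1032 = 1029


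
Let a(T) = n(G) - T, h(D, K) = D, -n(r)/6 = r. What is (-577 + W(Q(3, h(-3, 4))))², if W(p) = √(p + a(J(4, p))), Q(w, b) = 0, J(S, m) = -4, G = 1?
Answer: (577 - I*√2)² ≈ 3.3293e+5 - 1632.0*I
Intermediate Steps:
n(r) = -6*r
a(T) = -6 - T (a(T) = -6*1 - T = -6 - T)
W(p) = √(-2 + p) (W(p) = √(p + (-6 - 1*(-4))) = √(p + (-6 + 4)) = √(p - 2) = √(-2 + p))
(-577 + W(Q(3, h(-3, 4))))² = (-577 + √(-2 + 0))² = (-577 + √(-2))² = (-577 + I*√2)²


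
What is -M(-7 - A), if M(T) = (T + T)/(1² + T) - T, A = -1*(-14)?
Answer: -231/10 ≈ -23.100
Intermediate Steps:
A = 14
M(T) = -T + 2*T/(1 + T) (M(T) = (2*T)/(1 + T) - T = 2*T/(1 + T) - T = -T + 2*T/(1 + T))
-M(-7 - A) = -(-7 - 1*14)*(1 - (-7 - 1*14))/(1 + (-7 - 1*14)) = -(-7 - 14)*(1 - (-7 - 14))/(1 + (-7 - 14)) = -(-21)*(1 - 1*(-21))/(1 - 21) = -(-21)*(1 + 21)/(-20) = -(-21)*(-1)*22/20 = -1*231/10 = -231/10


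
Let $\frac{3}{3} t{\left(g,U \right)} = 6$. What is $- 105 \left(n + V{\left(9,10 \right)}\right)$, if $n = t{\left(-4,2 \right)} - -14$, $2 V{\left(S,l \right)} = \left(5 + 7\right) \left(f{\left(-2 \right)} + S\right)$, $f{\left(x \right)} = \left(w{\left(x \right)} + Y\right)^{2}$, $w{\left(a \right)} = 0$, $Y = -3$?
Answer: $-13440$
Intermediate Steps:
$t{\left(g,U \right)} = 6$
$f{\left(x \right)} = 9$ ($f{\left(x \right)} = \left(0 - 3\right)^{2} = \left(-3\right)^{2} = 9$)
$V{\left(S,l \right)} = 54 + 6 S$ ($V{\left(S,l \right)} = \frac{\left(5 + 7\right) \left(9 + S\right)}{2} = \frac{12 \left(9 + S\right)}{2} = \frac{108 + 12 S}{2} = 54 + 6 S$)
$n = 20$ ($n = 6 - -14 = 6 + 14 = 20$)
$- 105 \left(n + V{\left(9,10 \right)}\right) = - 105 \left(20 + \left(54 + 6 \cdot 9\right)\right) = - 105 \left(20 + \left(54 + 54\right)\right) = - 105 \left(20 + 108\right) = \left(-105\right) 128 = -13440$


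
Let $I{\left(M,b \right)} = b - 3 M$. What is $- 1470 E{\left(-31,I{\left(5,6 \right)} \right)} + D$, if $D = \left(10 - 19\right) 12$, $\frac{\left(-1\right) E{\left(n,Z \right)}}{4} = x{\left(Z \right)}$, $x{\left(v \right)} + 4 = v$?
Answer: $-76548$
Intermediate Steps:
$x{\left(v \right)} = -4 + v$
$E{\left(n,Z \right)} = 16 - 4 Z$ ($E{\left(n,Z \right)} = - 4 \left(-4 + Z\right) = 16 - 4 Z$)
$D = -108$ ($D = \left(-9\right) 12 = -108$)
$- 1470 E{\left(-31,I{\left(5,6 \right)} \right)} + D = - 1470 \left(16 - 4 \left(6 - 15\right)\right) - 108 = - 1470 \left(16 - -36\right) - 108 = - 1470 \left(16 + 36\right) - 108 = \left(-1470\right) 52 - 108 = -76440 - 108 = -76548$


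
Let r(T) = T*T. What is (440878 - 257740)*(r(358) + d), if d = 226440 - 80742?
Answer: 50154538956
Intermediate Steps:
r(T) = T**2
d = 145698
(440878 - 257740)*(r(358) + d) = (440878 - 257740)*(358**2 + 145698) = 183138*(128164 + 145698) = 183138*273862 = 50154538956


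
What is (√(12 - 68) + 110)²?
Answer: 12044 + 440*I*√14 ≈ 12044.0 + 1646.3*I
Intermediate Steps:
(√(12 - 68) + 110)² = (√(-56) + 110)² = (2*I*√14 + 110)² = (110 + 2*I*√14)²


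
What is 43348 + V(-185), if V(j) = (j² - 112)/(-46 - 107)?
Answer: 2199377/51 ≈ 43125.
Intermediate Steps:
V(j) = 112/153 - j²/153 (V(j) = (-112 + j²)/(-153) = (-112 + j²)*(-1/153) = 112/153 - j²/153)
43348 + V(-185) = 43348 + (112/153 - 1/153*(-185)²) = 43348 + (112/153 - 1/153*34225) = 43348 + (112/153 - 34225/153) = 43348 - 11371/51 = 2199377/51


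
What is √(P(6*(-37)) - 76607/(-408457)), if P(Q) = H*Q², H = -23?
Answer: I*√189115183979543269/408457 ≈ 1064.7*I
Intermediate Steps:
P(Q) = -23*Q²
√(P(6*(-37)) - 76607/(-408457)) = √(-23*(6*(-37))² - 76607/(-408457)) = √(-23*(-222)² - 76607*(-1/408457)) = √(-23*49284 + 76607/408457) = √(-1133532 + 76607/408457) = √(-462999003517/408457) = I*√189115183979543269/408457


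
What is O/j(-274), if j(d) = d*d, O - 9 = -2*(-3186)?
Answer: 6381/75076 ≈ 0.084994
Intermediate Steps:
O = 6381 (O = 9 - 2*(-3186) = 9 + 6372 = 6381)
j(d) = d²
O/j(-274) = 6381/((-274)²) = 6381/75076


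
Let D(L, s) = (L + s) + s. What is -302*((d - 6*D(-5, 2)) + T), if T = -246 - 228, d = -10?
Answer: 144356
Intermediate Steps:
D(L, s) = L + 2*s
T = -474
-302*((d - 6*D(-5, 2)) + T) = -302*((-10 - 6*(-5 + 2*2)) - 474) = -302*((-10 - 6*(-5 + 4)) - 474) = -302*((-10 - 6*(-1)) - 474) = -302*((-10 + 6) - 474) = -302*(-4 - 474) = -302*(-478) = 144356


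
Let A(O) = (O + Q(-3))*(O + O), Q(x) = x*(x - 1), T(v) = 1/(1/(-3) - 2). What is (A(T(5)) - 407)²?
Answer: 417344041/2401 ≈ 1.7382e+5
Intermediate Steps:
T(v) = -3/7 (T(v) = 1/(-⅓ - 2) = 1/(-7/3) = -3/7)
Q(x) = x*(-1 + x)
A(O) = 2*O*(12 + O) (A(O) = (O - 3*(-1 - 3))*(O + O) = (O - 3*(-4))*(2*O) = (O + 12)*(2*O) = (12 + O)*(2*O) = 2*O*(12 + O))
(A(T(5)) - 407)² = (2*(-3/7)*(12 - 3/7) - 407)² = (2*(-3/7)*(81/7) - 407)² = (-486/49 - 407)² = (-20429/49)² = 417344041/2401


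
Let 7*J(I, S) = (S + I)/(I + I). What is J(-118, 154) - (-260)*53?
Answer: 5691131/413 ≈ 13780.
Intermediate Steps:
J(I, S) = (I + S)/(14*I) (J(I, S) = ((S + I)/(I + I))/7 = ((I + S)/((2*I)))/7 = ((I + S)*(1/(2*I)))/7 = ((I + S)/(2*I))/7 = (I + S)/(14*I))
J(-118, 154) - (-260)*53 = (1/14)*(-118 + 154)/(-118) - (-260)*53 = (1/14)*(-1/118)*36 - 1*(-13780) = -9/413 + 13780 = 5691131/413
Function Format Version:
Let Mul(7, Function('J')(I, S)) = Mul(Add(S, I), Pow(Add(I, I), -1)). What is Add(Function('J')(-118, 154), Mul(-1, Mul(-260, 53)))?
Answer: Rational(5691131, 413) ≈ 13780.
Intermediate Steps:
Function('J')(I, S) = Mul(Rational(1, 14), Pow(I, -1), Add(I, S)) (Function('J')(I, S) = Mul(Rational(1, 7), Mul(Add(S, I), Pow(Add(I, I), -1))) = Mul(Rational(1, 7), Mul(Add(I, S), Pow(Mul(2, I), -1))) = Mul(Rational(1, 7), Mul(Add(I, S), Mul(Rational(1, 2), Pow(I, -1)))) = Mul(Rational(1, 7), Mul(Rational(1, 2), Pow(I, -1), Add(I, S))) = Mul(Rational(1, 14), Pow(I, -1), Add(I, S)))
Add(Function('J')(-118, 154), Mul(-1, Mul(-260, 53))) = Add(Mul(Rational(1, 14), Pow(-118, -1), Add(-118, 154)), Mul(-1, Mul(-260, 53))) = Add(Mul(Rational(1, 14), Rational(-1, 118), 36), Mul(-1, -13780)) = Add(Rational(-9, 413), 13780) = Rational(5691131, 413)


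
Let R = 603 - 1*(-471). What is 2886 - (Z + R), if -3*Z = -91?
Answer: 5345/3 ≈ 1781.7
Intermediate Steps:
Z = 91/3 (Z = -1/3*(-91) = 91/3 ≈ 30.333)
R = 1074 (R = 603 + 471 = 1074)
2886 - (Z + R) = 2886 - (91/3 + 1074) = 2886 - 1*3313/3 = 2886 - 3313/3 = 5345/3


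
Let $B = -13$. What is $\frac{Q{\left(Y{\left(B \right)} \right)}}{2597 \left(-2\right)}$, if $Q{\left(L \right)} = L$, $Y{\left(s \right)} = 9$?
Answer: $- \frac{9}{5194} \approx -0.0017328$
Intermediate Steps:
$\frac{Q{\left(Y{\left(B \right)} \right)}}{2597 \left(-2\right)} = \frac{9}{2597 \left(-2\right)} = \frac{9}{-5194} = 9 \left(- \frac{1}{5194}\right) = - \frac{9}{5194}$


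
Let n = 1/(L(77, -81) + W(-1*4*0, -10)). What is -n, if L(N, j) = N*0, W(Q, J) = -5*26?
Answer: 1/130 ≈ 0.0076923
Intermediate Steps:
W(Q, J) = -130
L(N, j) = 0
n = -1/130 (n = 1/(0 - 130) = 1/(-130) = -1/130 ≈ -0.0076923)
-n = -1*(-1/130) = 1/130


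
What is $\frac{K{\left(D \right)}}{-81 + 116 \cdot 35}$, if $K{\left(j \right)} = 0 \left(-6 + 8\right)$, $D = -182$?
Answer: $0$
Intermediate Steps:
$K{\left(j \right)} = 0$ ($K{\left(j \right)} = 0 \cdot 2 = 0$)
$\frac{K{\left(D \right)}}{-81 + 116 \cdot 35} = \frac{0}{-81 + 116 \cdot 35} = \frac{0}{-81 + 4060} = \frac{0}{3979} = 0 \cdot \frac{1}{3979} = 0$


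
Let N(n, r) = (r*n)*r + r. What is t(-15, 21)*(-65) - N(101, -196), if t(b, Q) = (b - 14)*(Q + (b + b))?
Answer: -3896785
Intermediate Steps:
N(n, r) = r + n*r² (N(n, r) = (n*r)*r + r = n*r² + r = r + n*r²)
t(b, Q) = (-14 + b)*(Q + 2*b)
t(-15, 21)*(-65) - N(101, -196) = (-28*(-15) - 14*21 + 2*(-15)² + 21*(-15))*(-65) - (-196)*(1 + 101*(-196)) = (420 - 294 + 2*225 - 315)*(-65) - (-196)*(1 - 19796) = (420 - 294 + 450 - 315)*(-65) - (-196)*(-19795) = 261*(-65) - 1*3879820 = -16965 - 3879820 = -3896785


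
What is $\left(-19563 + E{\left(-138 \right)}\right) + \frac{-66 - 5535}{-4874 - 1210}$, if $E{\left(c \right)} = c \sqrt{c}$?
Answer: $- \frac{39671897}{2028} - 138 i \sqrt{138} \approx -19562.0 - 1621.1 i$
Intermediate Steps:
$E{\left(c \right)} = c^{\frac{3}{2}}$
$\left(-19563 + E{\left(-138 \right)}\right) + \frac{-66 - 5535}{-4874 - 1210} = \left(-19563 + \left(-138\right)^{\frac{3}{2}}\right) + \frac{-66 - 5535}{-4874 - 1210} = \left(-19563 - 138 i \sqrt{138}\right) - \frac{5601}{-6084} = \left(-19563 - 138 i \sqrt{138}\right) - - \frac{1867}{2028} = \left(-19563 - 138 i \sqrt{138}\right) + \frac{1867}{2028} = - \frac{39671897}{2028} - 138 i \sqrt{138}$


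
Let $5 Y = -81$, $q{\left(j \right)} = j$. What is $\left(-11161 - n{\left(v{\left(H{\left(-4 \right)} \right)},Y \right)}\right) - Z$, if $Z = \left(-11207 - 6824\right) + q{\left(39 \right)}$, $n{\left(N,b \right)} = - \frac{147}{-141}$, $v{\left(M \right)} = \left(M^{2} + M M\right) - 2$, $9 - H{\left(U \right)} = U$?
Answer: $\frac{321008}{47} \approx 6830.0$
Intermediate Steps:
$H{\left(U \right)} = 9 - U$
$Y = - \frac{81}{5}$ ($Y = \frac{1}{5} \left(-81\right) = - \frac{81}{5} \approx -16.2$)
$v{\left(M \right)} = -2 + 2 M^{2}$ ($v{\left(M \right)} = \left(M^{2} + M^{2}\right) - 2 = 2 M^{2} - 2 = -2 + 2 M^{2}$)
$n{\left(N,b \right)} = \frac{49}{47}$ ($n{\left(N,b \right)} = \left(-147\right) \left(- \frac{1}{141}\right) = \frac{49}{47}$)
$Z = -17992$ ($Z = \left(-11207 - 6824\right) + 39 = -18031 + 39 = -17992$)
$\left(-11161 - n{\left(v{\left(H{\left(-4 \right)} \right)},Y \right)}\right) - Z = \left(-11161 - \frac{49}{47}\right) - -17992 = \left(-11161 - \frac{49}{47}\right) + 17992 = - \frac{524616}{47} + 17992 = \frac{321008}{47}$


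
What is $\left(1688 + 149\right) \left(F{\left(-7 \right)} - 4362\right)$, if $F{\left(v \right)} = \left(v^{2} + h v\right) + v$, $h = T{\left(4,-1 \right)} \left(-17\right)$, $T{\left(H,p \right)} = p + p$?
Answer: $-8373046$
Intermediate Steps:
$T{\left(H,p \right)} = 2 p$
$h = 34$ ($h = 2 \left(-1\right) \left(-17\right) = \left(-2\right) \left(-17\right) = 34$)
$F{\left(v \right)} = v^{2} + 35 v$ ($F{\left(v \right)} = \left(v^{2} + 34 v\right) + v = v^{2} + 35 v$)
$\left(1688 + 149\right) \left(F{\left(-7 \right)} - 4362\right) = \left(1688 + 149\right) \left(- 7 \left(35 - 7\right) - 4362\right) = 1837 \left(\left(-7\right) 28 - 4362\right) = 1837 \left(-196 - 4362\right) = 1837 \left(-4558\right) = -8373046$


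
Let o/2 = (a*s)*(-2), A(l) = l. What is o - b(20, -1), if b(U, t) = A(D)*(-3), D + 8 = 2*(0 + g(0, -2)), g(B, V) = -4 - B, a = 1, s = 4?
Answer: -64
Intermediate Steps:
D = -16 (D = -8 + 2*(0 + (-4 - 1*0)) = -8 + 2*(0 + (-4 + 0)) = -8 + 2*(0 - 4) = -8 + 2*(-4) = -8 - 8 = -16)
b(U, t) = 48 (b(U, t) = -16*(-3) = 48)
o = -16 (o = 2*((1*4)*(-2)) = 2*(4*(-2)) = 2*(-8) = -16)
o - b(20, -1) = -16 - 1*48 = -16 - 48 = -64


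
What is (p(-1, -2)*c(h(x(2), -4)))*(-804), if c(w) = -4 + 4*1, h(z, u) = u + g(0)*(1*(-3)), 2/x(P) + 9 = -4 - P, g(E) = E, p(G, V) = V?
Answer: 0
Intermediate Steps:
x(P) = 2/(-13 - P) (x(P) = 2/(-9 + (-4 - P)) = 2/(-13 - P))
h(z, u) = u (h(z, u) = u + 0*(1*(-3)) = u + 0*(-3) = u + 0 = u)
c(w) = 0 (c(w) = -4 + 4 = 0)
(p(-1, -2)*c(h(x(2), -4)))*(-804) = -2*0*(-804) = 0*(-804) = 0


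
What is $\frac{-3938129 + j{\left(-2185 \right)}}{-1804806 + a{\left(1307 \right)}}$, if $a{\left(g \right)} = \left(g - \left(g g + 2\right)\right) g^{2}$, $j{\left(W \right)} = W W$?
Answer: $- \frac{418048}{1457943592931} \approx -2.8674 \cdot 10^{-7}$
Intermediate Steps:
$j{\left(W \right)} = W^{2}$
$a{\left(g \right)} = g^{2} \left(-2 + g - g^{2}\right)$ ($a{\left(g \right)} = \left(g - \left(g^{2} + 2\right)\right) g^{2} = \left(g - \left(2 + g^{2}\right)\right) g^{2} = \left(-2 + g - g^{2}\right) g^{2} = g^{2} \left(-2 + g - g^{2}\right)$)
$\frac{-3938129 + j{\left(-2185 \right)}}{-1804806 + a{\left(1307 \right)}} = \frac{-3938129 + \left(-2185\right)^{2}}{-1804806 + 1307^{2} \left(-2 + 1307 - 1307^{2}\right)} = \frac{-3938129 + 4774225}{-1804806 + 1708249 \left(-2 + 1307 - 1708249\right)} = \frac{836096}{-1804806 + 1708249 \left(-2 + 1307 - 1708249\right)} = \frac{836096}{-1804806 + 1708249 \left(-1706944\right)} = \frac{836096}{-1804806 - 2915885381056} = \frac{836096}{-2915887185862} = 836096 \left(- \frac{1}{2915887185862}\right) = - \frac{418048}{1457943592931}$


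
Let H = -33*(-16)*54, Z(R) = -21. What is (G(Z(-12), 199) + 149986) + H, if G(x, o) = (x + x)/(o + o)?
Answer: 35521081/199 ≈ 1.7850e+5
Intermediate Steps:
G(x, o) = x/o (G(x, o) = (2*x)/((2*o)) = (2*x)*(1/(2*o)) = x/o)
H = 28512 (H = 528*54 = 28512)
(G(Z(-12), 199) + 149986) + H = (-21/199 + 149986) + 28512 = 29847193/199 + 28512 = 35521081/199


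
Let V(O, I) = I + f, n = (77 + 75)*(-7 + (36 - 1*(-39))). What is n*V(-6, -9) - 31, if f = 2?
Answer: -72383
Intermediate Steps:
n = 10336 (n = 152*(-7 + (36 + 39)) = 152*(-7 + 75) = 152*68 = 10336)
V(O, I) = 2 + I (V(O, I) = I + 2 = 2 + I)
n*V(-6, -9) - 31 = 10336*(2 - 9) - 31 = 10336*(-7) - 31 = -72352 - 31 = -72383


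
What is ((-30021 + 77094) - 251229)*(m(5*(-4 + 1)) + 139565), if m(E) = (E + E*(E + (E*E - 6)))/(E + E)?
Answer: -28513958130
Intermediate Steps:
m(E) = (E + E*(-6 + E + E²))/(2*E) (m(E) = (E + E*(E + (E² - 6)))/((2*E)) = (E + E*(E + (-6 + E²)))*(1/(2*E)) = (E + E*(-6 + E + E²))*(1/(2*E)) = (E + E*(-6 + E + E²))/(2*E))
((-30021 + 77094) - 251229)*(m(5*(-4 + 1)) + 139565) = ((-30021 + 77094) - 251229)*((-5/2 + (5*(-4 + 1))/2 + (5*(-4 + 1))²/2) + 139565) = (47073 - 251229)*((-5/2 + (5*(-3))/2 + (5*(-3))²/2) + 139565) = -204156*((-5/2 + (½)*(-15) + (½)*(-15)²) + 139565) = -204156*((-5/2 - 15/2 + (½)*225) + 139565) = -204156*((-5/2 - 15/2 + 225/2) + 139565) = -204156*(205/2 + 139565) = -204156*279335/2 = -28513958130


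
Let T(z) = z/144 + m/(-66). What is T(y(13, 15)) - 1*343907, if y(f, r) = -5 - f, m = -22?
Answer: -8253763/24 ≈ -3.4391e+5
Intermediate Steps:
T(z) = ⅓ + z/144 (T(z) = z/144 - 22/(-66) = z*(1/144) - 22*(-1/66) = z/144 + ⅓ = ⅓ + z/144)
T(y(13, 15)) - 1*343907 = (⅓ + (-5 - 1*13)/144) - 1*343907 = (⅓ + (-5 - 13)/144) - 343907 = (⅓ + (1/144)*(-18)) - 343907 = (⅓ - ⅛) - 343907 = 5/24 - 343907 = -8253763/24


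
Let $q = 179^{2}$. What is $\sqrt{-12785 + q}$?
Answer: $2 \sqrt{4814} \approx 138.77$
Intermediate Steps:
$q = 32041$
$\sqrt{-12785 + q} = \sqrt{-12785 + 32041} = \sqrt{19256} = 2 \sqrt{4814}$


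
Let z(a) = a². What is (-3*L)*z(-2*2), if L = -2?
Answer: 96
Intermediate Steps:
(-3*L)*z(-2*2) = (-3*(-2))*(-2*2)² = 6*(-4)² = 6*16 = 96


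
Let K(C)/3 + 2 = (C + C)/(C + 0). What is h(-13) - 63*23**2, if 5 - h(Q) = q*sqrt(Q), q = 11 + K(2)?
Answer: -33322 - 11*I*sqrt(13) ≈ -33322.0 - 39.661*I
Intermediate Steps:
K(C) = 0 (K(C) = -6 + 3*((C + C)/(C + 0)) = -6 + 3*((2*C)/C) = -6 + 3*2 = -6 + 6 = 0)
q = 11 (q = 11 + 0 = 11)
h(Q) = 5 - 11*sqrt(Q)
h(-13) - 63*23**2 = (5 - 11*I*sqrt(13)) - 63*23**2 = (5 - 11*I*sqrt(13)) - 63*529 = (5 - 11*I*sqrt(13)) - 33327 = -33322 - 11*I*sqrt(13)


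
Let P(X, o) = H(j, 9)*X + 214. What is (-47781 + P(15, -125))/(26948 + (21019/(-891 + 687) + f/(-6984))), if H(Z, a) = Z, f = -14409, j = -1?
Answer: -1883105232/1062498013 ≈ -1.7723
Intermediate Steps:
P(X, o) = 214 - X (P(X, o) = -X + 214 = 214 - X)
(-47781 + P(15, -125))/(26948 + (21019/(-891 + 687) + f/(-6984))) = (-47781 + (214 - 1*15))/(26948 + (21019/(-891 + 687) - 14409/(-6984))) = (-47781 + (214 - 15))/(26948 + (21019/(-204) - 14409*(-1/6984))) = (-47781 + 199)/(26948 + (21019*(-1/204) + 1601/776)) = -47582/(26948 + (-21019/204 + 1601/776)) = -47582/(26948 - 3996035/39576) = -47582/1062498013/39576 = -47582*39576/1062498013 = -1883105232/1062498013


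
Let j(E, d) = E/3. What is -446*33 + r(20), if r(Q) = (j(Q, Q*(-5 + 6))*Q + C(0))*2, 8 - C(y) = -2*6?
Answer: -43234/3 ≈ -14411.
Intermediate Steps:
C(y) = 20 (C(y) = 8 - (-2)*6 = 8 - 1*(-12) = 8 + 12 = 20)
j(E, d) = E/3 (j(E, d) = E*(1/3) = E/3)
r(Q) = 40 + 2*Q**2/3 (r(Q) = ((Q/3)*Q + 20)*2 = (Q**2/3 + 20)*2 = (20 + Q**2/3)*2 = 40 + 2*Q**2/3)
-446*33 + r(20) = -446*33 + (40 + (2/3)*20**2) = -14718 + (40 + (2/3)*400) = -14718 + (40 + 800/3) = -14718 + 920/3 = -43234/3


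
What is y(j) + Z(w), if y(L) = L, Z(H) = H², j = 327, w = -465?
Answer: 216552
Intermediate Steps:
y(j) + Z(w) = 327 + (-465)² = 327 + 216225 = 216552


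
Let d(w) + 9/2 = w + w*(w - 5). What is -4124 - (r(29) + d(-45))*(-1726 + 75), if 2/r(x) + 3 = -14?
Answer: 123376047/34 ≈ 3.6287e+6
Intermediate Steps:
r(x) = -2/17 (r(x) = 2/(-3 - 14) = 2/(-17) = 2*(-1/17) = -2/17)
d(w) = -9/2 + w + w*(-5 + w) (d(w) = -9/2 + (w + w*(w - 5)) = -9/2 + (w + w*(-5 + w)) = -9/2 + w + w*(-5 + w))
-4124 - (r(29) + d(-45))*(-1726 + 75) = -4124 - (-2/17 + (-9/2 + (-45)² - 4*(-45)))*(-1726 + 75) = -4124 - (-2/17 + (-9/2 + 2025 + 180))*(-1651) = -4124 - (-2/17 + 4401/2)*(-1651) = -4124 - 74813*(-1651)/34 = -4124 - 1*(-123516263/34) = -4124 + 123516263/34 = 123376047/34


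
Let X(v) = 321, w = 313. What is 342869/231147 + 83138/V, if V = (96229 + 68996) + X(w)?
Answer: 4220982820/2125858959 ≈ 1.9855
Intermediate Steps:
V = 165546 (V = (96229 + 68996) + 321 = 165225 + 321 = 165546)
342869/231147 + 83138/V = 342869/231147 + 83138/165546 = 342869*(1/231147) + 83138*(1/165546) = 342869/231147 + 41569/82773 = 4220982820/2125858959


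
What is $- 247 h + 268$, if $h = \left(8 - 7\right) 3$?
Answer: $-473$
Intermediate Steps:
$h = 3$ ($h = 1 \cdot 3 = 3$)
$- 247 h + 268 = \left(-247\right) 3 + 268 = -741 + 268 = -473$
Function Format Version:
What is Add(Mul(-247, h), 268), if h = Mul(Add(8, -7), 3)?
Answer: -473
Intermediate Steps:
h = 3 (h = Mul(1, 3) = 3)
Add(Mul(-247, h), 268) = Add(Mul(-247, 3), 268) = Add(-741, 268) = -473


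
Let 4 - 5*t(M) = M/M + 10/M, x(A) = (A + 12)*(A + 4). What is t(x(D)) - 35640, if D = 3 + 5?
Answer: -4276729/120 ≈ -35639.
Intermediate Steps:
D = 8
x(A) = (4 + A)*(12 + A) (x(A) = (12 + A)*(4 + A) = (4 + A)*(12 + A))
t(M) = ⅗ - 2/M (t(M) = ⅘ - (M/M + 10/M)/5 = ⅘ - (1 + 10/M)/5 = ⅘ + (-⅕ - 2/M) = ⅗ - 2/M)
t(x(D)) - 35640 = (⅗ - 2/(48 + 8² + 16*8)) - 35640 = (⅗ - 2/(48 + 64 + 128)) - 35640 = (⅗ - 2/240) - 35640 = (⅗ - 2*1/240) - 35640 = (⅗ - 1/120) - 35640 = 71/120 - 35640 = -4276729/120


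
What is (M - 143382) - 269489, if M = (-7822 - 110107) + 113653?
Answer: -417147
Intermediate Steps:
M = -4276 (M = -117929 + 113653 = -4276)
(M - 143382) - 269489 = (-4276 - 143382) - 269489 = -147658 - 269489 = -417147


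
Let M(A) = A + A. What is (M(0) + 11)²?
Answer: 121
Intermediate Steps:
M(A) = 2*A
(M(0) + 11)² = (2*0 + 11)² = (0 + 11)² = 11² = 121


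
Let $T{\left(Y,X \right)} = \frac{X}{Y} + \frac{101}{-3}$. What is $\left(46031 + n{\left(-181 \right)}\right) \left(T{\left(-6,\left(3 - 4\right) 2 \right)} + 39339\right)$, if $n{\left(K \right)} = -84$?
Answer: $\frac{5417932399}{3} \approx 1.806 \cdot 10^{9}$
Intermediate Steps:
$T{\left(Y,X \right)} = - \frac{101}{3} + \frac{X}{Y}$ ($T{\left(Y,X \right)} = \frac{X}{Y} + 101 \left(- \frac{1}{3}\right) = \frac{X}{Y} - \frac{101}{3} = - \frac{101}{3} + \frac{X}{Y}$)
$\left(46031 + n{\left(-181 \right)}\right) \left(T{\left(-6,\left(3 - 4\right) 2 \right)} + 39339\right) = \left(46031 - 84\right) \left(\left(- \frac{101}{3} + \frac{\left(3 - 4\right) 2}{-6}\right) + 39339\right) = 45947 \left(\left(- \frac{101}{3} + \left(-1\right) 2 \left(- \frac{1}{6}\right)\right) + 39339\right) = 45947 \left(\left(- \frac{101}{3} - - \frac{1}{3}\right) + 39339\right) = 45947 \left(\left(- \frac{101}{3} + \frac{1}{3}\right) + 39339\right) = 45947 \left(- \frac{100}{3} + 39339\right) = 45947 \cdot \frac{117917}{3} = \frac{5417932399}{3}$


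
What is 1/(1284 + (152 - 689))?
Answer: 1/747 ≈ 0.0013387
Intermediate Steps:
1/(1284 + (152 - 689)) = 1/(1284 - 537) = 1/747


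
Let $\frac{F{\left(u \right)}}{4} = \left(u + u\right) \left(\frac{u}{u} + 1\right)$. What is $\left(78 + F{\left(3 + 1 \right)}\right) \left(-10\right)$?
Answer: $-1420$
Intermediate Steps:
$F{\left(u \right)} = 16 u$ ($F{\left(u \right)} = 4 \left(u + u\right) \left(\frac{u}{u} + 1\right) = 4 \cdot 2 u \left(1 + 1\right) = 4 \cdot 2 u 2 = 4 \cdot 4 u = 16 u$)
$\left(78 + F{\left(3 + 1 \right)}\right) \left(-10\right) = \left(78 + 16 \left(3 + 1\right)\right) \left(-10\right) = \left(78 + 16 \cdot 4\right) \left(-10\right) = \left(78 + 64\right) \left(-10\right) = 142 \left(-10\right) = -1420$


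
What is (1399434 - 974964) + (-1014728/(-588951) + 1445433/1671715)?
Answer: 37992543243476623/89505292815 ≈ 4.2447e+5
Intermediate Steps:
(1399434 - 974964) + (-1014728/(-588951) + 1445433/1671715) = 424470 + (-1014728*(-1/588951) + 1445433*(1/1671715)) = 424470 + (92248/53541 + 1445433/1671715) = 424470 + 231602293573/89505292815 = 37992543243476623/89505292815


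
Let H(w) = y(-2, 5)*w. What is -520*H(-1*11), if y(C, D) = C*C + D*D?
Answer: 165880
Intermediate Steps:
y(C, D) = C**2 + D**2
H(w) = 29*w (H(w) = ((-2)**2 + 5**2)*w = (4 + 25)*w = 29*w)
-520*H(-1*11) = -15080*(-1*11) = -15080*(-11) = -520*(-319) = 165880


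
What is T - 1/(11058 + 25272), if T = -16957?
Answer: -616047811/36330 ≈ -16957.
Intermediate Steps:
T - 1/(11058 + 25272) = -16957 - 1/(11058 + 25272) = -16957 - 1/36330 = -616047811/36330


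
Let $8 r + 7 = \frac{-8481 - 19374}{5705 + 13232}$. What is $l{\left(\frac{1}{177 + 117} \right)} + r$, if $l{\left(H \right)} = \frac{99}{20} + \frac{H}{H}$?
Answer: $\frac{463117}{94685} \approx 4.8911$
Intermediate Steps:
$l{\left(H \right)} = \frac{119}{20}$ ($l{\left(H \right)} = 99 \cdot \frac{1}{20} + 1 = \frac{99}{20} + 1 = \frac{119}{20}$)
$r = - \frac{80207}{75748}$ ($r = - \frac{7}{8} + \frac{\left(-8481 - 19374\right) \frac{1}{5705 + 13232}}{8} = - \frac{7}{8} + \frac{\left(-27855\right) \frac{1}{18937}}{8} = - \frac{7}{8} + \frac{1}{8} \left(- \frac{27855}{18937}\right) = - \frac{7}{8} - \frac{27855}{151496} = - \frac{80207}{75748} \approx -1.0589$)
$l{\left(\frac{1}{177 + 117} \right)} + r = \frac{119}{20} - \frac{80207}{75748} = \frac{463117}{94685}$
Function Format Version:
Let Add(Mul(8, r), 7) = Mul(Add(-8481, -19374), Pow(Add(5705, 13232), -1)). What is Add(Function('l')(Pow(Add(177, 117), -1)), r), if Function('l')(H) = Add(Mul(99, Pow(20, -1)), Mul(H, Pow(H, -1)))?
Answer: Rational(463117, 94685) ≈ 4.8911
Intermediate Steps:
Function('l')(H) = Rational(119, 20) (Function('l')(H) = Add(Mul(99, Rational(1, 20)), 1) = Add(Rational(99, 20), 1) = Rational(119, 20))
r = Rational(-80207, 75748) (r = Add(Rational(-7, 8), Mul(Rational(1, 8), Mul(Add(-8481, -19374), Pow(Add(5705, 13232), -1)))) = Add(Rational(-7, 8), Mul(Rational(1, 8), Mul(-27855, Pow(18937, -1)))) = Add(Rational(-7, 8), Mul(Rational(1, 8), Mul(-27855, Rational(1, 18937)))) = Add(Rational(-7, 8), Mul(Rational(1, 8), Rational(-27855, 18937))) = Add(Rational(-7, 8), Rational(-27855, 151496)) = Rational(-80207, 75748) ≈ -1.0589)
Add(Function('l')(Pow(Add(177, 117), -1)), r) = Add(Rational(119, 20), Rational(-80207, 75748)) = Rational(463117, 94685)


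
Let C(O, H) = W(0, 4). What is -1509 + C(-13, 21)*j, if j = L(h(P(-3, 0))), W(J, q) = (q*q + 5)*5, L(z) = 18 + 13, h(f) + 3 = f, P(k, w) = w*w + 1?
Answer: 1746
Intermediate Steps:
P(k, w) = 1 + w**2 (P(k, w) = w**2 + 1 = 1 + w**2)
h(f) = -3 + f
L(z) = 31
W(J, q) = 25 + 5*q**2 (W(J, q) = (q**2 + 5)*5 = (5 + q**2)*5 = 25 + 5*q**2)
j = 31
C(O, H) = 105 (C(O, H) = 25 + 5*4**2 = 25 + 5*16 = 25 + 80 = 105)
-1509 + C(-13, 21)*j = -1509 + 105*31 = -1509 + 3255 = 1746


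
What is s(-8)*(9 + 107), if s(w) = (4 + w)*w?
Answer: 3712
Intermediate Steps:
s(w) = w*(4 + w)
s(-8)*(9 + 107) = (-8*(4 - 8))*(9 + 107) = -8*(-4)*116 = 32*116 = 3712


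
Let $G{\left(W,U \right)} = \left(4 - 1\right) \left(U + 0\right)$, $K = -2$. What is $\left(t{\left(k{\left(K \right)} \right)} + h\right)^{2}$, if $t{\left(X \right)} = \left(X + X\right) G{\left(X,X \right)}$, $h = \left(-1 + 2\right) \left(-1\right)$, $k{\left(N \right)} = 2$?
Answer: $529$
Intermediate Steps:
$h = -1$ ($h = 1 \left(-1\right) = -1$)
$G{\left(W,U \right)} = 3 U$
$t{\left(X \right)} = 6 X^{2}$ ($t{\left(X \right)} = \left(X + X\right) 3 X = 2 X 3 X = 6 X^{2}$)
$\left(t{\left(k{\left(K \right)} \right)} + h\right)^{2} = \left(6 \cdot 2^{2} - 1\right)^{2} = \left(6 \cdot 4 - 1\right)^{2} = \left(24 - 1\right)^{2} = 23^{2} = 529$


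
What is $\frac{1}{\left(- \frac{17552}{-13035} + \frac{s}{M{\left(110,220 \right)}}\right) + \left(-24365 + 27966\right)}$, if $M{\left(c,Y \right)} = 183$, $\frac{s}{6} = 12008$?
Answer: $\frac{795135}{3177400367} \approx 0.00025025$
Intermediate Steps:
$s = 72048$ ($s = 6 \cdot 12008 = 72048$)
$\frac{1}{\left(- \frac{17552}{-13035} + \frac{s}{M{\left(110,220 \right)}}\right) + \left(-24365 + 27966\right)} = \frac{1}{\left(- \frac{17552}{-13035} + \frac{72048}{183}\right) + \left(-24365 + 27966\right)} = \frac{1}{\left(\left(-17552\right) \left(- \frac{1}{13035}\right) + 72048 \cdot \frac{1}{183}\right) + 3601} = \frac{1}{\left(\frac{17552}{13035} + \frac{24016}{61}\right) + 3601} = \frac{1}{\frac{314119232}{795135} + 3601} = \frac{1}{\frac{3177400367}{795135}} = \frac{795135}{3177400367}$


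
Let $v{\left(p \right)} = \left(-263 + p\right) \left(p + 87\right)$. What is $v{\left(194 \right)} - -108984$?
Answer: $89595$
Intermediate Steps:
$v{\left(p \right)} = \left(-263 + p\right) \left(87 + p\right)$
$v{\left(194 \right)} - -108984 = \left(-22881 + 194^{2} - 34144\right) - -108984 = \left(-22881 + 37636 - 34144\right) + 108984 = -19389 + 108984 = 89595$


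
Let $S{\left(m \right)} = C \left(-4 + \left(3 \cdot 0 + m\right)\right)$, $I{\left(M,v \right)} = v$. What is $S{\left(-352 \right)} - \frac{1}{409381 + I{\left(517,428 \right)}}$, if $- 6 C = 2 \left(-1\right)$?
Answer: $- \frac{16210223}{136603} \approx -118.67$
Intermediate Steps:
$C = \frac{1}{3}$ ($C = - \frac{2 \left(-1\right)}{6} = \left(- \frac{1}{6}\right) \left(-2\right) = \frac{1}{3} \approx 0.33333$)
$S{\left(m \right)} = - \frac{4}{3} + \frac{m}{3}$ ($S{\left(m \right)} = \frac{-4 + \left(3 \cdot 0 + m\right)}{3} = \frac{-4 + \left(0 + m\right)}{3} = \frac{-4 + m}{3} = - \frac{4}{3} + \frac{m}{3}$)
$S{\left(-352 \right)} - \frac{1}{409381 + I{\left(517,428 \right)}} = \left(- \frac{4}{3} + \frac{1}{3} \left(-352\right)\right) - \frac{1}{409381 + 428} = \left(- \frac{4}{3} - \frac{352}{3}\right) - \frac{1}{409809} = - \frac{356}{3} - \frac{1}{409809} = - \frac{16210223}{136603}$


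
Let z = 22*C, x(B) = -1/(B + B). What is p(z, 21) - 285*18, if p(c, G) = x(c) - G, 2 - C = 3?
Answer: -226643/44 ≈ -5151.0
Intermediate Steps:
C = -1 (C = 2 - 1*3 = 2 - 3 = -1)
x(B) = -1/(2*B)
z = -22 (z = 22*(-1) = -22)
p(c, G) = -G - 1/(2*c) (p(c, G) = -1/(2*c) - G = -G - 1/(2*c))
p(z, 21) - 285*18 = (-1*21 - ½/(-22)) - 285*18 = (-21 - ½*(-1/22)) - 1*5130 = (-21 + 1/44) - 5130 = -923/44 - 5130 = -226643/44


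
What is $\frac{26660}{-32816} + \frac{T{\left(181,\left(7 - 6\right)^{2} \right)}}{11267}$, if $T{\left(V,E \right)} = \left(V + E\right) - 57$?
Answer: $- \frac{74069055}{92434468} \approx -0.80131$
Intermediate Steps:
$T{\left(V,E \right)} = -57 + E + V$ ($T{\left(V,E \right)} = \left(E + V\right) - 57 = -57 + E + V$)
$\frac{26660}{-32816} + \frac{T{\left(181,\left(7 - 6\right)^{2} \right)}}{11267} = \frac{26660}{-32816} + \frac{-57 + \left(7 - 6\right)^{2} + 181}{11267} = 26660 \left(- \frac{1}{32816}\right) + \left(-57 + 1^{2} + 181\right) \frac{1}{11267} = - \frac{6665}{8204} + \left(-57 + 1 + 181\right) \frac{1}{11267} = - \frac{6665}{8204} + 125 \cdot \frac{1}{11267} = - \frac{6665}{8204} + \frac{125}{11267} = - \frac{74069055}{92434468}$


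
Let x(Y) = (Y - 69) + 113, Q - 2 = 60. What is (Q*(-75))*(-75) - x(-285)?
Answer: 348991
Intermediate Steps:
Q = 62 (Q = 2 + 60 = 62)
x(Y) = 44 + Y (x(Y) = (-69 + Y) + 113 = 44 + Y)
(Q*(-75))*(-75) - x(-285) = (62*(-75))*(-75) - (44 - 285) = -4650*(-75) - 1*(-241) = 348750 + 241 = 348991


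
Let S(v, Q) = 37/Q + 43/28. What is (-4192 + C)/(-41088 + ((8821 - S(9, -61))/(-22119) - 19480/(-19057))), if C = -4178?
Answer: 6026058548896680/29581234977792889 ≈ 0.20371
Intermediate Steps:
S(v, Q) = 43/28 + 37/Q (S(v, Q) = 37/Q + 43*(1/28) = 37/Q + 43/28 = 43/28 + 37/Q)
(-4192 + C)/(-41088 + ((8821 - S(9, -61))/(-22119) - 19480/(-19057))) = (-4192 - 4178)/(-41088 + ((8821 - (43/28 + 37/(-61)))/(-22119) - 19480/(-19057))) = -8370/(-41088 + ((8821 - (43/28 + 37*(-1/61)))*(-1/22119) - 19480*(-1/19057))) = -8370/(-41088 + ((8821 - (43/28 - 37/61))*(-1/22119) + 19480/19057)) = -8370/(-41088 + ((8821 - 1*1587/1708)*(-1/22119) + 19480/19057)) = -8370/(-41088 + ((8821 - 1587/1708)*(-1/22119) + 19480/19057)) = -8370/(-41088 + ((15064681/1708)*(-1/22119) + 19480/19057)) = -8370/(-41088 + (-15064681/37779252 + 19480/19057)) = -8370/(-41088 + 448852203143/719959205364) = -8370/(-29581234977792889/719959205364) = -8370*(-719959205364/29581234977792889) = 6026058548896680/29581234977792889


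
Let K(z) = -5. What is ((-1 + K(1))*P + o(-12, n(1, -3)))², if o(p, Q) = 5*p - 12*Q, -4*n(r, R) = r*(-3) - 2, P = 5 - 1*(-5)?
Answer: 18225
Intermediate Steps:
P = 10 (P = 5 + 5 = 10)
n(r, R) = ½ + 3*r/4 (n(r, R) = -(r*(-3) - 2)/4 = -(-3*r - 2)/4 = -(-2 - 3*r)/4 = ½ + 3*r/4)
o(p, Q) = -12*Q + 5*p
((-1 + K(1))*P + o(-12, n(1, -3)))² = ((-1 - 5)*10 + (-12*(½ + (¾)*1) + 5*(-12)))² = (-6*10 + (-12*(½ + ¾) - 60))² = (-60 + (-12*5/4 - 60))² = (-60 + (-15 - 60))² = (-60 - 75)² = (-135)² = 18225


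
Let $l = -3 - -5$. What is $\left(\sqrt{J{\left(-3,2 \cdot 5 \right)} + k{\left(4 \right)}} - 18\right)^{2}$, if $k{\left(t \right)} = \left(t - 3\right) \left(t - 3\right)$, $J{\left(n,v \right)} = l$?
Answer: $\left(18 - \sqrt{3}\right)^{2} \approx 264.65$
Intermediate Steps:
$l = 2$ ($l = -3 + 5 = 2$)
$J{\left(n,v \right)} = 2$
$k{\left(t \right)} = \left(-3 + t\right)^{2}$ ($k{\left(t \right)} = \left(-3 + t\right) \left(-3 + t\right) = \left(-3 + t\right)^{2}$)
$\left(\sqrt{J{\left(-3,2 \cdot 5 \right)} + k{\left(4 \right)}} - 18\right)^{2} = \left(\sqrt{2 + \left(-3 + 4\right)^{2}} - 18\right)^{2} = \left(\sqrt{2 + 1^{2}} - 18\right)^{2} = \left(\sqrt{2 + 1} - 18\right)^{2} = \left(\sqrt{3} - 18\right)^{2} = \left(-18 + \sqrt{3}\right)^{2}$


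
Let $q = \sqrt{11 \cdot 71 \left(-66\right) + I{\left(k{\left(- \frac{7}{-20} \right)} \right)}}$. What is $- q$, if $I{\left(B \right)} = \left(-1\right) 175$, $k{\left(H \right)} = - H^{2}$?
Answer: $- i \sqrt{51721} \approx - 227.42 i$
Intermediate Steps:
$I{\left(B \right)} = -175$
$q = i \sqrt{51721}$ ($q = \sqrt{11 \cdot 71 \left(-66\right) - 175} = \sqrt{781 \left(-66\right) - 175} = \sqrt{-51546 - 175} = \sqrt{-51721} = i \sqrt{51721} \approx 227.42 i$)
$- q = - i \sqrt{51721}$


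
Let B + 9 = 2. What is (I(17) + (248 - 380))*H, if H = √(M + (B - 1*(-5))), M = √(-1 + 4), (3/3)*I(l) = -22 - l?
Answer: -171*I*√(2 - √3) ≈ -88.516*I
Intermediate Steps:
B = -7 (B = -9 + 2 = -7)
I(l) = -22 - l
M = √3 ≈ 1.7320
H = √(-2 + √3) (H = √(√3 + (-7 - 1*(-5))) = √(√3 + (-7 + 5)) = √(√3 - 2) = √(-2 + √3) ≈ 0.51764*I)
(I(17) + (248 - 380))*H = ((-22 - 1*17) + (248 - 380))*√(-2 + √3) = ((-22 - 17) - 132)*√(-2 + √3) = (-39 - 132)*√(-2 + √3) = -171*√(-2 + √3)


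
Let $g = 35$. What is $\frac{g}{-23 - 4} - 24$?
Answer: $- \frac{683}{27} \approx -25.296$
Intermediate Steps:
$\frac{g}{-23 - 4} - 24 = \frac{1}{-23 - 4} \cdot 35 - 24 = \frac{1}{-27} \cdot 35 - 24 = \left(- \frac{1}{27}\right) 35 - 24 = - \frac{35}{27} - 24 = - \frac{683}{27}$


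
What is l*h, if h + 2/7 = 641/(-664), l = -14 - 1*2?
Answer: 11630/581 ≈ 20.017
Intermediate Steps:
l = -16 (l = -14 - 2 = -16)
h = -5815/4648 (h = -2/7 + 641/(-664) = -2/7 + 641*(-1/664) = -2/7 - 641/664 = -5815/4648 ≈ -1.2511)
l*h = -16*(-5815/4648) = 11630/581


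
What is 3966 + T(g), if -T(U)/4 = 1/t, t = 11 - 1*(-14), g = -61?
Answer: 99146/25 ≈ 3965.8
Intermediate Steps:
t = 25 (t = 11 + 14 = 25)
T(U) = -4/25
3966 + T(g) = 3966 - 4/25 = 99146/25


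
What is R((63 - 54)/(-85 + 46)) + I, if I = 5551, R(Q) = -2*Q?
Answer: 72169/13 ≈ 5551.5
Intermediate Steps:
R((63 - 54)/(-85 + 46)) + I = -2*(63 - 54)/(-85 + 46) + 5551 = -18/(-39) + 5551 = -18*(-1)/39 + 5551 = -2*(-3/13) + 5551 = 6/13 + 5551 = 72169/13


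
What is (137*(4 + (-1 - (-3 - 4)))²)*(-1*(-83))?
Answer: 1137100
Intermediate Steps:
(137*(4 + (-1 - (-3 - 4)))²)*(-1*(-83)) = (137*(4 + (-1 - 1*(-7)))²)*83 = (137*(4 + (-1 + 7))²)*83 = (137*(4 + 6)²)*83 = (137*10²)*83 = (137*100)*83 = 13700*83 = 1137100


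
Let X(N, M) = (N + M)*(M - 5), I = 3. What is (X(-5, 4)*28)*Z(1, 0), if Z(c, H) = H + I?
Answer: 84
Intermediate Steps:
X(N, M) = (-5 + M)*(M + N) (X(N, M) = (M + N)*(-5 + M) = (-5 + M)*(M + N))
Z(c, H) = 3 + H (Z(c, H) = H + 3 = 3 + H)
(X(-5, 4)*28)*Z(1, 0) = ((4² - 5*4 - 5*(-5) + 4*(-5))*28)*(3 + 0) = ((16 - 20 + 25 - 20)*28)*3 = (1*28)*3 = 28*3 = 84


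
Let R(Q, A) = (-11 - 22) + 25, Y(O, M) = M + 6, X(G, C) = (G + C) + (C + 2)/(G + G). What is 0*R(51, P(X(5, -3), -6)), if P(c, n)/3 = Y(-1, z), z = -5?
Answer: 0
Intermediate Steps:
X(G, C) = C + G + (2 + C)/(2*G) (X(G, C) = (C + G) + (2 + C)/((2*G)) = (C + G) + (2 + C)*(1/(2*G)) = (C + G) + (2 + C)/(2*G) = C + G + (2 + C)/(2*G))
Y(O, M) = 6 + M
P(c, n) = 3 (P(c, n) = 3*(6 - 5) = 3*1 = 3)
R(Q, A) = -8 (R(Q, A) = -33 + 25 = -8)
0*R(51, P(X(5, -3), -6)) = 0*(-8) = 0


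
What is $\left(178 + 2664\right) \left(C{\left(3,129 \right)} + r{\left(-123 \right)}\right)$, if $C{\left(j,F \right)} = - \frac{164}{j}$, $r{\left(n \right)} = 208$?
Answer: $\frac{1307320}{3} \approx 4.3577 \cdot 10^{5}$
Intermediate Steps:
$\left(178 + 2664\right) \left(C{\left(3,129 \right)} + r{\left(-123 \right)}\right) = \left(178 + 2664\right) \left(- \frac{164}{3} + 208\right) = 2842 \left(\left(-164\right) \frac{1}{3} + 208\right) = 2842 \left(- \frac{164}{3} + 208\right) = 2842 \cdot \frac{460}{3} = \frac{1307320}{3}$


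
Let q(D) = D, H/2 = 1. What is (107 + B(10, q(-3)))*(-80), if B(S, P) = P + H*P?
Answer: -7840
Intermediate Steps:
H = 2 (H = 2*1 = 2)
B(S, P) = 3*P (B(S, P) = P + 2*P = 3*P)
(107 + B(10, q(-3)))*(-80) = (107 + 3*(-3))*(-80) = (107 - 9)*(-80) = 98*(-80) = -7840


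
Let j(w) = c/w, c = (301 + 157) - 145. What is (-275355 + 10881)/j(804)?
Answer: -212637096/313 ≈ -6.7935e+5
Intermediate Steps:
c = 313 (c = 458 - 145 = 313)
j(w) = 313/w
(-275355 + 10881)/j(804) = (-275355 + 10881)/((313/804)) = -264474/(313*(1/804)) = -264474/313/804 = -264474*804/313 = -212637096/313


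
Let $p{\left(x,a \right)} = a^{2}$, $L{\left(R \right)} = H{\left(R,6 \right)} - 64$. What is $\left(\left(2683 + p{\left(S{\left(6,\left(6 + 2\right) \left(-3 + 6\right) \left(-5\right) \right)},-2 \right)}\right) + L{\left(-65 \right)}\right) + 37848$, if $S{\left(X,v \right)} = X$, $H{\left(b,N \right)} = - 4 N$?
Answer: $40447$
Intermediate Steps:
$L{\left(R \right)} = -88$ ($L{\left(R \right)} = \left(-4\right) 6 - 64 = -24 - 64 = -88$)
$\left(\left(2683 + p{\left(S{\left(6,\left(6 + 2\right) \left(-3 + 6\right) \left(-5\right) \right)},-2 \right)}\right) + L{\left(-65 \right)}\right) + 37848 = \left(\left(2683 + \left(-2\right)^{2}\right) - 88\right) + 37848 = \left(\left(2683 + 4\right) - 88\right) + 37848 = \left(2687 - 88\right) + 37848 = 2599 + 37848 = 40447$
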